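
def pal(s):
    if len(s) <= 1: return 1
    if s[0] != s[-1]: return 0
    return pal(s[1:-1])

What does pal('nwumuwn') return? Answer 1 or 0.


pal('nwumuwn'): s[0]='n' == s[-1]='n' -> check pal('wumuw')
pal('wumuw'): s[0]='w' == s[-1]='w' -> check pal('umu')
pal('umu'): s[0]='u' == s[-1]='u' -> check pal('m')
pal('m'): len <= 1 -> return 1  (base case)
Result: 1 (palindrome)

1


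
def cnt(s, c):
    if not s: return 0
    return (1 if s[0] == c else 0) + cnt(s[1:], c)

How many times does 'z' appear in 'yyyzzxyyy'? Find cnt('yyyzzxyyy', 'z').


s[0]='y' != 'z' -> 0
s[0]='y' != 'z' -> 0
s[0]='y' != 'z' -> 0
s[0]='z' == 'z' -> 1
s[0]='z' == 'z' -> 1
s[0]='x' != 'z' -> 0
s[0]='y' != 'z' -> 0
s[0]='y' != 'z' -> 0
s[0]='y' != 'z' -> 0
Sum: 0 + 0 + 0 + 1 + 1 + 0 + 0 + 0 + 0 = 2

2


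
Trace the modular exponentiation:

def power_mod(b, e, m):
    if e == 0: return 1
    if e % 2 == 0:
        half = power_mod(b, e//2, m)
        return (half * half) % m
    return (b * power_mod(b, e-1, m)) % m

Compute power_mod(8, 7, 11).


power_mod(8, 7, 11): e is odd, compute power_mod(8, 6, 11)
  power_mod(8, 6, 11): e is even, compute power_mod(8, 3, 11)
    power_mod(8, 3, 11): e is odd, compute power_mod(8, 2, 11)
      power_mod(8, 2, 11): e is even, compute power_mod(8, 1, 11)
        power_mod(8, 1, 11): e is odd, compute power_mod(8, 0, 11)
          power_mod(8, 0, 11) = 1
        (8 * 1) % 11 = 8
      half=8, (8*8) % 11 = 9
    (8 * 9) % 11 = 6
  half=6, (6*6) % 11 = 3
(8 * 3) % 11 = 2

2


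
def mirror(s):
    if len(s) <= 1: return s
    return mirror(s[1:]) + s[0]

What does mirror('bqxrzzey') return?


mirror('bqxrzzey') = mirror('qxrzzey') + 'b'
mirror('qxrzzey') = mirror('xrzzey') + 'q'
mirror('xrzzey') = mirror('rzzey') + 'x'
mirror('rzzey') = mirror('zzey') + 'r'
mirror('zzey') = mirror('zey') + 'z'
mirror('zey') = mirror('ey') + 'z'
mirror('ey') = mirror('y') + 'e'
mirror('y') = 'y'  (base case)
Concatenating: 'y' + 'e' + 'z' + 'z' + 'r' + 'x' + 'q' + 'b' = 'yezzrxqb'

yezzrxqb


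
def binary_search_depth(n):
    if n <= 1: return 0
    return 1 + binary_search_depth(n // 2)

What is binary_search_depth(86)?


86 / 2 = 43
43 / 2 = 21
21 / 2 = 10
10 / 2 = 5
5 / 2 = 2
2 / 2 = 1
Reached 1 after 6 halvings

6


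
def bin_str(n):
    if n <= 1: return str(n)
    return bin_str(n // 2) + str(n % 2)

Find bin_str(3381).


bin_str(3381) = bin_str(1690) + '1'
bin_str(1690) = bin_str(845) + '0'
bin_str(845) = bin_str(422) + '1'
bin_str(422) = bin_str(211) + '0'
bin_str(211) = bin_str(105) + '1'
bin_str(105) = bin_str(52) + '1'
bin_str(52) = bin_str(26) + '0'
bin_str(26) = bin_str(13) + '0'
bin_str(13) = bin_str(6) + '1'
bin_str(6) = bin_str(3) + '0'
bin_str(3) = bin_str(1) + '1'
bin_str(1) = '1'  (base case)
Concatenating: '1' + '1' + '0' + '1' + '0' + '0' + '1' + '1' + '0' + '1' + '0' + '1' = '110100110101'

110100110101


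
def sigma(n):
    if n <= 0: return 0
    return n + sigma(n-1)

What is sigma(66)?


sigma(66)
= 66 + 65 + 64 + 63 + 62 + 61 + 60 + 59 + 58 + 57 + 56 + 55 + 54 + 53 + 52 + 51 + 50 + 49 + 48 + 47 + 46 + 45 + 44 + 43 + 42 + 41 + 40 + 39 + 38 + 37 + 36 + 35 + 34 + 33 + 32 + 31 + 30 + 29 + 28 + 27 + 26 + 25 + 24 + 23 + 22 + 21 + 20 + 19 + 18 + 17 + 16 + 15 + 14 + 13 + 12 + 11 + 10 + 9 + 8 + 7 + 6 + 5 + 4 + 3 + 2 + 1 + sigma(0)
= 66 + 65 + 64 + 63 + 62 + 61 + 60 + 59 + 58 + 57 + 56 + 55 + 54 + 53 + 52 + 51 + 50 + 49 + 48 + 47 + 46 + 45 + 44 + 43 + 42 + 41 + 40 + 39 + 38 + 37 + 36 + 35 + 34 + 33 + 32 + 31 + 30 + 29 + 28 + 27 + 26 + 25 + 24 + 23 + 22 + 21 + 20 + 19 + 18 + 17 + 16 + 15 + 14 + 13 + 12 + 11 + 10 + 9 + 8 + 7 + 6 + 5 + 4 + 3 + 2 + 1 + 0
= 2211

2211


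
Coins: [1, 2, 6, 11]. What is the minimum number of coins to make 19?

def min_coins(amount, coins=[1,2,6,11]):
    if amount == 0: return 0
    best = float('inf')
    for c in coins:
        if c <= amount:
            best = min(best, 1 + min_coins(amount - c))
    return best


Building up with DP:
min_coins(0) = 0
min_coins(1) = min(1+min_coins(0)=1+0=1) = 1
min_coins(2) = min(1+min_coins(1)=1+1=2, 1+min_coins(0)=1+0=1) = 1
min_coins(3) = min(1+min_coins(2)=1+1=2, 1+min_coins(1)=1+1=2) = 2
min_coins(4) = min(1+min_coins(3)=1+2=3, 1+min_coins(2)=1+1=2) = 2
min_coins(5) = min(1+min_coins(4)=1+2=3, 1+min_coins(3)=1+2=3) = 3
min_coins(6) = min(1+min_coins(5)=1+3=4, 1+min_coins(4)=1+2=3, 1+min_coins(0)=1+0=1) = 1
min_coins(7) = min(1+min_coins(6)=1+1=2, 1+min_coins(5)=1+3=4, 1+min_coins(1)=1+1=2) = 2
min_coins(8) = min(1+min_coins(7)=1+2=3, 1+min_coins(6)=1+1=2, 1+min_coins(2)=1+1=2) = 2
min_coins(9) = min(1+min_coins(8)=1+2=3, 1+min_coins(7)=1+2=3, 1+min_coins(3)=1+2=3) = 3
min_coins(10) = min(1+min_coins(9)=1+3=4, 1+min_coins(8)=1+2=3, 1+min_coins(4)=1+2=3) = 3
min_coins(11) = min(1+min_coins(10)=1+3=4, 1+min_coins(9)=1+3=4, 1+min_coins(5)=1+3=4, 1+min_coins(0)=1+0=1) = 1
min_coins(12) = min(1+min_coins(11)=1+1=2, 1+min_coins(10)=1+3=4, 1+min_coins(6)=1+1=2, 1+min_coins(1)=1+1=2) = 2
min_coins(13) = min(1+min_coins(12)=1+2=3, 1+min_coins(11)=1+1=2, 1+min_coins(7)=1+2=3, 1+min_coins(2)=1+1=2) = 2
min_coins(14) = min(1+min_coins(13)=1+2=3, 1+min_coins(12)=1+2=3, 1+min_coins(8)=1+2=3, 1+min_coins(3)=1+2=3) = 3
min_coins(15) = min(1+min_coins(14)=1+3=4, 1+min_coins(13)=1+2=3, 1+min_coins(9)=1+3=4, 1+min_coins(4)=1+2=3) = 3
min_coins(16) = min(1+min_coins(15)=1+3=4, 1+min_coins(14)=1+3=4, 1+min_coins(10)=1+3=4, 1+min_coins(5)=1+3=4) = 4
min_coins(17) = min(1+min_coins(16)=1+4=5, 1+min_coins(15)=1+3=4, 1+min_coins(11)=1+1=2, 1+min_coins(6)=1+1=2) = 2
min_coins(18) = min(1+min_coins(17)=1+2=3, 1+min_coins(16)=1+4=5, 1+min_coins(12)=1+2=3, 1+min_coins(7)=1+2=3) = 3
min_coins(19) = min(1+min_coins(18)=1+3=4, 1+min_coins(17)=1+2=3, 1+min_coins(13)=1+2=3, 1+min_coins(8)=1+2=3) = 3

3


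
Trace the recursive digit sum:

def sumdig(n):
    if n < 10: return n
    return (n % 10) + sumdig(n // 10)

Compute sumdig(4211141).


sumdig(4211141) = 1 + sumdig(421114)
sumdig(421114) = 4 + sumdig(42111)
sumdig(42111) = 1 + sumdig(4211)
sumdig(4211) = 1 + sumdig(421)
sumdig(421) = 1 + sumdig(42)
sumdig(42) = 2 + sumdig(4)
sumdig(4) = 4  (base case)
Total: 1 + 4 + 1 + 1 + 1 + 2 + 4 = 14

14


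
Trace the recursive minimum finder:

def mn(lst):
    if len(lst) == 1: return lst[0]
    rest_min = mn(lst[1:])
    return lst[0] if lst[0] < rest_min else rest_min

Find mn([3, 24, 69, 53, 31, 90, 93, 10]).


mn([3, 24, 69, 53, 31, 90, 93, 10]): compare 3 with mn([24, 69, 53, 31, 90, 93, 10])
mn([24, 69, 53, 31, 90, 93, 10]): compare 24 with mn([69, 53, 31, 90, 93, 10])
mn([69, 53, 31, 90, 93, 10]): compare 69 with mn([53, 31, 90, 93, 10])
mn([53, 31, 90, 93, 10]): compare 53 with mn([31, 90, 93, 10])
mn([31, 90, 93, 10]): compare 31 with mn([90, 93, 10])
mn([90, 93, 10]): compare 90 with mn([93, 10])
mn([93, 10]): compare 93 with mn([10])
mn([10]) = 10  (base case)
Compare 93 with 10 -> 10
Compare 90 with 10 -> 10
Compare 31 with 10 -> 10
Compare 53 with 10 -> 10
Compare 69 with 10 -> 10
Compare 24 with 10 -> 10
Compare 3 with 10 -> 3

3


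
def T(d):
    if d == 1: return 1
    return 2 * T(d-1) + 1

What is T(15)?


T(15) = 2 * T(14) + 1
T(14) = 2 * T(13) + 1
T(13) = 2 * T(12) + 1
T(12) = 2 * T(11) + 1
T(11) = 2 * T(10) + 1
T(10) = 2 * T(9) + 1
T(9) = 2 * T(8) + 1
T(8) = 2 * T(7) + 1
T(7) = 2 * T(6) + 1
T(6) = 2 * T(5) + 1
T(5) = 2 * T(4) + 1
T(4) = 2 * T(3) + 1
T(3) = 2 * T(2) + 1
T(2) = 2 * T(1) + 1
T(1) = 1  (base case)
T(2) = 2 * 1 + 1 = 3
T(3) = 2 * 3 + 1 = 7
T(4) = 2 * 7 + 1 = 15
T(5) = 2 * 15 + 1 = 31
T(6) = 2 * 31 + 1 = 63
T(7) = 2 * 63 + 1 = 127
T(8) = 2 * 127 + 1 = 255
T(9) = 2 * 255 + 1 = 511
T(10) = 2 * 511 + 1 = 1023
T(11) = 2 * 1023 + 1 = 2047
T(12) = 2 * 2047 + 1 = 4095
T(13) = 2 * 4095 + 1 = 8191
T(14) = 2 * 8191 + 1 = 16383
T(15) = 2 * 16383 + 1 = 32767

32767


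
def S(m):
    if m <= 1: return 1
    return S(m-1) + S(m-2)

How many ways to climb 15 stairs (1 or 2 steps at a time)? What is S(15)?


Building up from base cases:
S(0) = 1
S(1) = 1
S(2) = S(1) + S(0) = 1 + 1 = 2
S(3) = S(2) + S(1) = 2 + 1 = 3
S(4) = S(3) + S(2) = 3 + 2 = 5
S(5) = S(4) + S(3) = 5 + 3 = 8
S(6) = S(5) + S(4) = 8 + 5 = 13
S(7) = S(6) + S(5) = 13 + 8 = 21
S(8) = S(7) + S(6) = 21 + 13 = 34
S(9) = S(8) + S(7) = 34 + 21 = 55
S(10) = S(9) + S(8) = 55 + 34 = 89
S(11) = S(10) + S(9) = 89 + 55 = 144
S(12) = S(11) + S(10) = 144 + 89 = 233
S(13) = S(12) + S(11) = 233 + 144 = 377
S(14) = S(13) + S(12) = 377 + 233 = 610
S(15) = S(14) + S(13) = 610 + 377 = 987

987


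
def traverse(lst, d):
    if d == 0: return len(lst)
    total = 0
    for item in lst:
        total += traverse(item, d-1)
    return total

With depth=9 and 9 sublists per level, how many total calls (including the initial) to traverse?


At depth 0 (root): 1 call
At depth 1: each of 1 parents calls traverse on 9 children = 9 calls
At depth 2: each of 9 parents calls traverse on 9 children = 81 calls
At depth 3: each of 81 parents calls traverse on 9 children = 729 calls
At depth 4: each of 729 parents calls traverse on 9 children = 6561 calls
At depth 5: each of 6561 parents calls traverse on 9 children = 59049 calls
At depth 6: each of 59049 parents calls traverse on 9 children = 531441 calls
At depth 7: each of 531441 parents calls traverse on 9 children = 4782969 calls
At depth 8: each of 4782969 parents calls traverse on 9 children = 43046721 calls
At depth 9: each of 43046721 parents calls traverse on 9 children = 387420489 calls
Total: 1 + 9 + 81 + 729 + 6561 + 59049 + 531441 + 4782969 + 43046721 + 387420489 = 435848050

435848050


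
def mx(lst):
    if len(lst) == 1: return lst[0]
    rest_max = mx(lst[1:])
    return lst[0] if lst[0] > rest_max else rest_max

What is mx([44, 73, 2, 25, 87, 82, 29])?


mx([44, 73, 2, 25, 87, 82, 29]): compare 44 with mx([73, 2, 25, 87, 82, 29])
mx([73, 2, 25, 87, 82, 29]): compare 73 with mx([2, 25, 87, 82, 29])
mx([2, 25, 87, 82, 29]): compare 2 with mx([25, 87, 82, 29])
mx([25, 87, 82, 29]): compare 25 with mx([87, 82, 29])
mx([87, 82, 29]): compare 87 with mx([82, 29])
mx([82, 29]): compare 82 with mx([29])
mx([29]) = 29  (base case)
Compare 82 with 29 -> 82
Compare 87 with 82 -> 87
Compare 25 with 87 -> 87
Compare 2 with 87 -> 87
Compare 73 with 87 -> 87
Compare 44 with 87 -> 87

87


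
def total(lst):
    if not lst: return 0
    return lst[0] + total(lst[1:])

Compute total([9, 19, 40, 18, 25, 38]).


total([9, 19, 40, 18, 25, 38]) = 9 + total([19, 40, 18, 25, 38])
total([19, 40, 18, 25, 38]) = 19 + total([40, 18, 25, 38])
total([40, 18, 25, 38]) = 40 + total([18, 25, 38])
total([18, 25, 38]) = 18 + total([25, 38])
total([25, 38]) = 25 + total([38])
total([38]) = 38 + total([])
total([]) = 0  (base case)
Total: 9 + 19 + 40 + 18 + 25 + 38 + 0 = 149

149


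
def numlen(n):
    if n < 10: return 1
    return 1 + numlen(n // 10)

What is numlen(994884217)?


numlen(994884217) = 1 + numlen(99488421)
numlen(99488421) = 1 + numlen(9948842)
numlen(9948842) = 1 + numlen(994884)
numlen(994884) = 1 + numlen(99488)
numlen(99488) = 1 + numlen(9948)
numlen(9948) = 1 + numlen(994)
numlen(994) = 1 + numlen(99)
numlen(99) = 1 + numlen(9)
numlen(9) = 1  (base case: 9 < 10)
Unwinding: 1 + 1 + 1 + 1 + 1 + 1 + 1 + 1 + 1 = 9

9


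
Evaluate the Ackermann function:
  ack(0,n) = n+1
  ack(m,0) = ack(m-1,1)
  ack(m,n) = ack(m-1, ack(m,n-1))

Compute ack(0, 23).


ack(0, 23) = 24
Result: ack(0, 23) = 24

24


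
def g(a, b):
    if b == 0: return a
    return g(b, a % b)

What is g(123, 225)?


g(123, 225) = g(225, 123)
g(225, 123) = g(123, 102)
g(123, 102) = g(102, 21)
g(102, 21) = g(21, 18)
g(21, 18) = g(18, 3)
g(18, 3) = g(3, 0)
g(3, 0) = 3  (base case)

3


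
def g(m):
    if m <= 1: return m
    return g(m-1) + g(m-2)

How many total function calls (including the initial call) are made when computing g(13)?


Let C(n) = total calls for g(n)
C(0) = 1, C(1) = 1
C(2) = 1 + C(1) + C(0) = 1 + 1 + 1 = 3
C(3) = 1 + C(2) + C(1) = 1 + 3 + 1 = 5
C(4) = 1 + C(3) + C(2) = 1 + 5 + 3 = 9
C(5) = 1 + C(4) + C(3) = 1 + 9 + 5 = 15
C(6) = 1 + C(5) + C(4) = 1 + 15 + 9 = 25
C(7) = 1 + C(6) + C(5) = 1 + 25 + 15 = 41
C(8) = 1 + C(7) + C(6) = 1 + 41 + 25 = 67
C(9) = 1 + C(8) + C(7) = 1 + 67 + 41 = 109
C(10) = 1 + C(9) + C(8) = 1 + 109 + 67 = 177
C(11) = 1 + C(10) + C(9) = 1 + 177 + 109 = 287
C(12) = 1 + C(11) + C(10) = 1 + 287 + 177 = 465
C(13) = 1 + C(12) + C(11) = 1 + 465 + 287 = 753

753


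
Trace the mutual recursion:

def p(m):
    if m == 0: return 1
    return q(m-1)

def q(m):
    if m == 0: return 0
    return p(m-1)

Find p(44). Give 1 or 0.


p(44) = q(43)
q(43) = p(42)
p(42) = q(41)
q(41) = p(40)
p(40) = q(39)
q(39) = p(38)
p(38) = q(37)
q(37) = p(36)
p(36) = q(35)
q(35) = p(34)
p(34) = q(33)
q(33) = p(32)
p(32) = q(31)
q(31) = p(30)
p(30) = q(29)
q(29) = p(28)
p(28) = q(27)
q(27) = p(26)
p(26) = q(25)
q(25) = p(24)
p(24) = q(23)
q(23) = p(22)
p(22) = q(21)
q(21) = p(20)
p(20) = q(19)
q(19) = p(18)
p(18) = q(17)
q(17) = p(16)
p(16) = q(15)
q(15) = p(14)
p(14) = q(13)
q(13) = p(12)
p(12) = q(11)
q(11) = p(10)
p(10) = q(9)
q(9) = p(8)
p(8) = q(7)
q(7) = p(6)
p(6) = q(5)
q(5) = p(4)
p(4) = q(3)
q(3) = p(2)
p(2) = q(1)
q(1) = p(0)
p(0) = 1  (base case)
Result: 1

1


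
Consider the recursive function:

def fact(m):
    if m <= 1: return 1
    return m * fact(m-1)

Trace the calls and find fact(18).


fact(18)
= 18 * fact(17)
= 18 * 17 * fact(16)
= 18 * 17 * 16 * fact(15)
= 18 * 17 * 16 * 15 * fact(14)
= 18 * 17 * 16 * 15 * 14 * fact(13)
= 18 * 17 * 16 * 15 * 14 * 13 * fact(12)
= 18 * 17 * 16 * 15 * 14 * 13 * 12 * fact(11)
= 18 * 17 * 16 * 15 * 14 * 13 * 12 * 11 * fact(10)
= 18 * 17 * 16 * 15 * 14 * 13 * 12 * 11 * 10 * fact(9)
= 18 * 17 * 16 * 15 * 14 * 13 * 12 * 11 * 10 * 9 * fact(8)
= 18 * 17 * 16 * 15 * 14 * 13 * 12 * 11 * 10 * 9 * 8 * fact(7)
= 18 * 17 * 16 * 15 * 14 * 13 * 12 * 11 * 10 * 9 * 8 * 7 * fact(6)
= 18 * 17 * 16 * 15 * 14 * 13 * 12 * 11 * 10 * 9 * 8 * 7 * 6 * fact(5)
= 18 * 17 * 16 * 15 * 14 * 13 * 12 * 11 * 10 * 9 * 8 * 7 * 6 * 5 * fact(4)
= 18 * 17 * 16 * 15 * 14 * 13 * 12 * 11 * 10 * 9 * 8 * 7 * 6 * 5 * 4 * fact(3)
= 18 * 17 * 16 * 15 * 14 * 13 * 12 * 11 * 10 * 9 * 8 * 7 * 6 * 5 * 4 * 3 * fact(2)
= 18 * 17 * 16 * 15 * 14 * 13 * 12 * 11 * 10 * 9 * 8 * 7 * 6 * 5 * 4 * 3 * 2 * fact(1)
= 18 * 17 * 16 * 15 * 14 * 13 * 12 * 11 * 10 * 9 * 8 * 7 * 6 * 5 * 4 * 3 * 2 * 1
= 6402373705728000

6402373705728000


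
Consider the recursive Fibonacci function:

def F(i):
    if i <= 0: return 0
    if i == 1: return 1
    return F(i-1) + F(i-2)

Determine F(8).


Computing F(8) bottom-up:
F(0) = 0
F(1) = 1
F(2) = F(1) + F(0) = 1 + 0 = 1
F(3) = F(2) + F(1) = 1 + 1 = 2
F(4) = F(3) + F(2) = 2 + 1 = 3
F(5) = F(4) + F(3) = 3 + 2 = 5
F(6) = F(5) + F(4) = 5 + 3 = 8
F(7) = F(6) + F(5) = 8 + 5 = 13
F(8) = F(7) + F(6) = 13 + 8 = 21

21


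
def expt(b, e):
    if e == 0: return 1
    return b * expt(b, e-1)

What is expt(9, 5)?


expt(9, 5)
= 9 * expt(9, 4)
= 9 * 9 * expt(9, 3)
= 9 * 9 * 9 * expt(9, 2)
= 9 * 9 * 9 * 9 * expt(9, 1)
= 9 * 9 * 9 * 9 * 9 * expt(9, 0)
= 9 * 9 * 9 * 9 * 9 * 1
= 59049

59049


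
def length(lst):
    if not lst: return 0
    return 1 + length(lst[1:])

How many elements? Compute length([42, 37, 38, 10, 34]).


length([42, 37, 38, 10, 34]) = 1 + length([37, 38, 10, 34])
length([37, 38, 10, 34]) = 1 + length([38, 10, 34])
length([38, 10, 34]) = 1 + length([10, 34])
length([10, 34]) = 1 + length([34])
length([34]) = 1 + length([])
length([]) = 0  (base case)
Unwinding: 1 + 1 + 1 + 1 + 1 + 0 = 5

5


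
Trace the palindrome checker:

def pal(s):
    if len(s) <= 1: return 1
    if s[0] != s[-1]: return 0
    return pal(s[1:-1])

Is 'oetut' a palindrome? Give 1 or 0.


pal('oetut'): s[0]='o' != s[-1]='t' -> return 0
Result: 0 (not a palindrome)

0


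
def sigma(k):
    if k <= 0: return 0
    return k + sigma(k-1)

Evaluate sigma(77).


sigma(77)
= 77 + 76 + 75 + 74 + 73 + 72 + 71 + 70 + 69 + 68 + 67 + 66 + 65 + 64 + 63 + 62 + 61 + 60 + 59 + 58 + 57 + 56 + 55 + 54 + 53 + 52 + 51 + 50 + 49 + 48 + 47 + 46 + 45 + 44 + 43 + 42 + 41 + 40 + 39 + 38 + 37 + 36 + 35 + 34 + 33 + 32 + 31 + 30 + 29 + 28 + 27 + 26 + 25 + 24 + 23 + 22 + 21 + 20 + 19 + 18 + 17 + 16 + 15 + 14 + 13 + 12 + 11 + 10 + 9 + 8 + 7 + 6 + 5 + 4 + 3 + 2 + 1 + sigma(0)
= 77 + 76 + 75 + 74 + 73 + 72 + 71 + 70 + 69 + 68 + 67 + 66 + 65 + 64 + 63 + 62 + 61 + 60 + 59 + 58 + 57 + 56 + 55 + 54 + 53 + 52 + 51 + 50 + 49 + 48 + 47 + 46 + 45 + 44 + 43 + 42 + 41 + 40 + 39 + 38 + 37 + 36 + 35 + 34 + 33 + 32 + 31 + 30 + 29 + 28 + 27 + 26 + 25 + 24 + 23 + 22 + 21 + 20 + 19 + 18 + 17 + 16 + 15 + 14 + 13 + 12 + 11 + 10 + 9 + 8 + 7 + 6 + 5 + 4 + 3 + 2 + 1 + 0
= 3003

3003


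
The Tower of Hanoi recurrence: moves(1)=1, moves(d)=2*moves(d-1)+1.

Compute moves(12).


moves(12) = 2 * moves(11) + 1
moves(11) = 2 * moves(10) + 1
moves(10) = 2 * moves(9) + 1
moves(9) = 2 * moves(8) + 1
moves(8) = 2 * moves(7) + 1
moves(7) = 2 * moves(6) + 1
moves(6) = 2 * moves(5) + 1
moves(5) = 2 * moves(4) + 1
moves(4) = 2 * moves(3) + 1
moves(3) = 2 * moves(2) + 1
moves(2) = 2 * moves(1) + 1
moves(1) = 1  (base case)
moves(2) = 2 * 1 + 1 = 3
moves(3) = 2 * 3 + 1 = 7
moves(4) = 2 * 7 + 1 = 15
moves(5) = 2 * 15 + 1 = 31
moves(6) = 2 * 31 + 1 = 63
moves(7) = 2 * 63 + 1 = 127
moves(8) = 2 * 127 + 1 = 255
moves(9) = 2 * 255 + 1 = 511
moves(10) = 2 * 511 + 1 = 1023
moves(11) = 2 * 1023 + 1 = 2047
moves(12) = 2 * 2047 + 1 = 4095

4095


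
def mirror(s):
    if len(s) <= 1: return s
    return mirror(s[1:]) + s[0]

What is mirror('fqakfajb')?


mirror('fqakfajb') = mirror('qakfajb') + 'f'
mirror('qakfajb') = mirror('akfajb') + 'q'
mirror('akfajb') = mirror('kfajb') + 'a'
mirror('kfajb') = mirror('fajb') + 'k'
mirror('fajb') = mirror('ajb') + 'f'
mirror('ajb') = mirror('jb') + 'a'
mirror('jb') = mirror('b') + 'j'
mirror('b') = 'b'  (base case)
Concatenating: 'b' + 'j' + 'a' + 'f' + 'k' + 'a' + 'q' + 'f' = 'bjafkaqf'

bjafkaqf


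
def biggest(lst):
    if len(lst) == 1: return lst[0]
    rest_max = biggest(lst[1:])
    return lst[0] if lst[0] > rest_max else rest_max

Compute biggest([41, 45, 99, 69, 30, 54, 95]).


biggest([41, 45, 99, 69, 30, 54, 95]): compare 41 with biggest([45, 99, 69, 30, 54, 95])
biggest([45, 99, 69, 30, 54, 95]): compare 45 with biggest([99, 69, 30, 54, 95])
biggest([99, 69, 30, 54, 95]): compare 99 with biggest([69, 30, 54, 95])
biggest([69, 30, 54, 95]): compare 69 with biggest([30, 54, 95])
biggest([30, 54, 95]): compare 30 with biggest([54, 95])
biggest([54, 95]): compare 54 with biggest([95])
biggest([95]) = 95  (base case)
Compare 54 with 95 -> 95
Compare 30 with 95 -> 95
Compare 69 with 95 -> 95
Compare 99 with 95 -> 99
Compare 45 with 99 -> 99
Compare 41 with 99 -> 99

99


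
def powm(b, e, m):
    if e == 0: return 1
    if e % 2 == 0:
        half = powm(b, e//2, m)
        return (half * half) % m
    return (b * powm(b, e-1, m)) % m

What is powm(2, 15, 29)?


powm(2, 15, 29): e is odd, compute powm(2, 14, 29)
  powm(2, 14, 29): e is even, compute powm(2, 7, 29)
    powm(2, 7, 29): e is odd, compute powm(2, 6, 29)
      powm(2, 6, 29): e is even, compute powm(2, 3, 29)
        powm(2, 3, 29): e is odd, compute powm(2, 2, 29)
          powm(2, 2, 29): e is even, compute powm(2, 1, 29)
          powm(2, 1, 29): e is odd, compute powm(2, 0, 29)
          powm(2, 0, 29) = 1
          (2 * 1) % 29 = 2
          half=2, (2*2) % 29 = 4
        (2 * 4) % 29 = 8
      half=8, (8*8) % 29 = 6
    (2 * 6) % 29 = 12
  half=12, (12*12) % 29 = 28
(2 * 28) % 29 = 27

27


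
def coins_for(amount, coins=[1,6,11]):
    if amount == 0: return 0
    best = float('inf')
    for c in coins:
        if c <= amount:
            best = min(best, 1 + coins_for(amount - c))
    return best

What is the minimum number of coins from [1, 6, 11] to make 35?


Building up with DP:
coins_for(0) = 0
coins_for(1) = min(1+coins_for(0)=1+0=1) = 1
coins_for(2) = min(1+coins_for(1)=1+1=2) = 2
coins_for(3) = min(1+coins_for(2)=1+2=3) = 3
coins_for(4) = min(1+coins_for(3)=1+3=4) = 4
coins_for(5) = min(1+coins_for(4)=1+4=5) = 5
coins_for(6) = min(1+coins_for(5)=1+5=6, 1+coins_for(0)=1+0=1) = 1
coins_for(7) = min(1+coins_for(6)=1+1=2, 1+coins_for(1)=1+1=2) = 2
coins_for(8) = min(1+coins_for(7)=1+2=3, 1+coins_for(2)=1+2=3) = 3
coins_for(9) = min(1+coins_for(8)=1+3=4, 1+coins_for(3)=1+3=4) = 4
coins_for(10) = min(1+coins_for(9)=1+4=5, 1+coins_for(4)=1+4=5) = 5
coins_for(11) = min(1+coins_for(10)=1+5=6, 1+coins_for(5)=1+5=6, 1+coins_for(0)=1+0=1) = 1
coins_for(12) = min(1+coins_for(11)=1+1=2, 1+coins_for(6)=1+1=2, 1+coins_for(1)=1+1=2) = 2
coins_for(13) = min(1+coins_for(12)=1+2=3, 1+coins_for(7)=1+2=3, 1+coins_for(2)=1+2=3) = 3
coins_for(14) = min(1+coins_for(13)=1+3=4, 1+coins_for(8)=1+3=4, 1+coins_for(3)=1+3=4) = 4
coins_for(15) = min(1+coins_for(14)=1+4=5, 1+coins_for(9)=1+4=5, 1+coins_for(4)=1+4=5) = 5
coins_for(16) = min(1+coins_for(15)=1+5=6, 1+coins_for(10)=1+5=6, 1+coins_for(5)=1+5=6) = 6
coins_for(17) = min(1+coins_for(16)=1+6=7, 1+coins_for(11)=1+1=2, 1+coins_for(6)=1+1=2) = 2
coins_for(18) = min(1+coins_for(17)=1+2=3, 1+coins_for(12)=1+2=3, 1+coins_for(7)=1+2=3) = 3
coins_for(19) = min(1+coins_for(18)=1+3=4, 1+coins_for(13)=1+3=4, 1+coins_for(8)=1+3=4) = 4
coins_for(20) = min(1+coins_for(19)=1+4=5, 1+coins_for(14)=1+4=5, 1+coins_for(9)=1+4=5) = 5
coins_for(21) = min(1+coins_for(20)=1+5=6, 1+coins_for(15)=1+5=6, 1+coins_for(10)=1+5=6) = 6
coins_for(22) = min(1+coins_for(21)=1+6=7, 1+coins_for(16)=1+6=7, 1+coins_for(11)=1+1=2) = 2
coins_for(23) = min(1+coins_for(22)=1+2=3, 1+coins_for(17)=1+2=3, 1+coins_for(12)=1+2=3) = 3
coins_for(24) = min(1+coins_for(23)=1+3=4, 1+coins_for(18)=1+3=4, 1+coins_for(13)=1+3=4) = 4
coins_for(25) = min(1+coins_for(24)=1+4=5, 1+coins_for(19)=1+4=5, 1+coins_for(14)=1+4=5) = 5
coins_for(26) = min(1+coins_for(25)=1+5=6, 1+coins_for(20)=1+5=6, 1+coins_for(15)=1+5=6) = 6
coins_for(27) = min(1+coins_for(26)=1+6=7, 1+coins_for(21)=1+6=7, 1+coins_for(16)=1+6=7) = 7
coins_for(28) = min(1+coins_for(27)=1+7=8, 1+coins_for(22)=1+2=3, 1+coins_for(17)=1+2=3) = 3
coins_for(29) = min(1+coins_for(28)=1+3=4, 1+coins_for(23)=1+3=4, 1+coins_for(18)=1+3=4) = 4
coins_for(30) = min(1+coins_for(29)=1+4=5, 1+coins_for(24)=1+4=5, 1+coins_for(19)=1+4=5) = 5
coins_for(31) = min(1+coins_for(30)=1+5=6, 1+coins_for(25)=1+5=6, 1+coins_for(20)=1+5=6) = 6
coins_for(32) = min(1+coins_for(31)=1+6=7, 1+coins_for(26)=1+6=7, 1+coins_for(21)=1+6=7) = 7
coins_for(33) = min(1+coins_for(32)=1+7=8, 1+coins_for(27)=1+7=8, 1+coins_for(22)=1+2=3) = 3
coins_for(34) = min(1+coins_for(33)=1+3=4, 1+coins_for(28)=1+3=4, 1+coins_for(23)=1+3=4) = 4
coins_for(35) = min(1+coins_for(34)=1+4=5, 1+coins_for(29)=1+4=5, 1+coins_for(24)=1+4=5) = 5

5


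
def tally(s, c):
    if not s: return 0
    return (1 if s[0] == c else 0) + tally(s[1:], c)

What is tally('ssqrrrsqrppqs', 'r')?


s[0]='s' != 'r' -> 0
s[0]='s' != 'r' -> 0
s[0]='q' != 'r' -> 0
s[0]='r' == 'r' -> 1
s[0]='r' == 'r' -> 1
s[0]='r' == 'r' -> 1
s[0]='s' != 'r' -> 0
s[0]='q' != 'r' -> 0
s[0]='r' == 'r' -> 1
s[0]='p' != 'r' -> 0
s[0]='p' != 'r' -> 0
s[0]='q' != 'r' -> 0
s[0]='s' != 'r' -> 0
Sum: 0 + 0 + 0 + 1 + 1 + 1 + 0 + 0 + 1 + 0 + 0 + 0 + 0 = 4

4


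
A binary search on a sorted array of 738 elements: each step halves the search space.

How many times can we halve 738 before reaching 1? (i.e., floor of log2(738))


738 / 2 = 369
369 / 2 = 184
184 / 2 = 92
92 / 2 = 46
46 / 2 = 23
23 / 2 = 11
11 / 2 = 5
5 / 2 = 2
2 / 2 = 1
Reached 1 after 9 halvings

9


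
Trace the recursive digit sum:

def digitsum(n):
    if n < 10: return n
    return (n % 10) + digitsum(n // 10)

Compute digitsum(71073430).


digitsum(71073430) = 0 + digitsum(7107343)
digitsum(7107343) = 3 + digitsum(710734)
digitsum(710734) = 4 + digitsum(71073)
digitsum(71073) = 3 + digitsum(7107)
digitsum(7107) = 7 + digitsum(710)
digitsum(710) = 0 + digitsum(71)
digitsum(71) = 1 + digitsum(7)
digitsum(7) = 7  (base case)
Total: 0 + 3 + 4 + 3 + 7 + 0 + 1 + 7 = 25

25


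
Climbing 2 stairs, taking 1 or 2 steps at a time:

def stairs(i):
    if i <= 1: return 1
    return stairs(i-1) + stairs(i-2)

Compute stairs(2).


Building up from base cases:
stairs(0) = 1
stairs(1) = 1
stairs(2) = stairs(1) + stairs(0) = 1 + 1 = 2

2


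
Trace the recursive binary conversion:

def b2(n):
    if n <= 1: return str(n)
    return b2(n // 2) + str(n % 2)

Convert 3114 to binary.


b2(3114) = b2(1557) + '0'
b2(1557) = b2(778) + '1'
b2(778) = b2(389) + '0'
b2(389) = b2(194) + '1'
b2(194) = b2(97) + '0'
b2(97) = b2(48) + '1'
b2(48) = b2(24) + '0'
b2(24) = b2(12) + '0'
b2(12) = b2(6) + '0'
b2(6) = b2(3) + '0'
b2(3) = b2(1) + '1'
b2(1) = '1'  (base case)
Concatenating: '1' + '1' + '0' + '0' + '0' + '0' + '1' + '0' + '1' + '0' + '1' + '0' = '110000101010'

110000101010


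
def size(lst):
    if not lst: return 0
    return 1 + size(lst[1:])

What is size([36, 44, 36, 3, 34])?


size([36, 44, 36, 3, 34]) = 1 + size([44, 36, 3, 34])
size([44, 36, 3, 34]) = 1 + size([36, 3, 34])
size([36, 3, 34]) = 1 + size([3, 34])
size([3, 34]) = 1 + size([34])
size([34]) = 1 + size([])
size([]) = 0  (base case)
Unwinding: 1 + 1 + 1 + 1 + 1 + 0 = 5

5


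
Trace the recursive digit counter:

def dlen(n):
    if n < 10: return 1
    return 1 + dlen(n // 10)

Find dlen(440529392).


dlen(440529392) = 1 + dlen(44052939)
dlen(44052939) = 1 + dlen(4405293)
dlen(4405293) = 1 + dlen(440529)
dlen(440529) = 1 + dlen(44052)
dlen(44052) = 1 + dlen(4405)
dlen(4405) = 1 + dlen(440)
dlen(440) = 1 + dlen(44)
dlen(44) = 1 + dlen(4)
dlen(4) = 1  (base case: 4 < 10)
Unwinding: 1 + 1 + 1 + 1 + 1 + 1 + 1 + 1 + 1 = 9

9


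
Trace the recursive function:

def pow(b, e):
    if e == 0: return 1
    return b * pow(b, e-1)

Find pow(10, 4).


pow(10, 4)
= 10 * pow(10, 3)
= 10 * 10 * pow(10, 2)
= 10 * 10 * 10 * pow(10, 1)
= 10 * 10 * 10 * 10 * pow(10, 0)
= 10 * 10 * 10 * 10 * 1
= 10000

10000


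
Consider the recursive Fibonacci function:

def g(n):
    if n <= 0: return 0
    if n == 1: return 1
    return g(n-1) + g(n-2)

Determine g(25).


Computing g(25) bottom-up:
g(0) = 0
g(1) = 1
g(2) = g(1) + g(0) = 1 + 0 = 1
g(3) = g(2) + g(1) = 1 + 1 = 2
g(4) = g(3) + g(2) = 2 + 1 = 3
g(5) = g(4) + g(3) = 3 + 2 = 5
g(6) = g(5) + g(4) = 5 + 3 = 8
g(7) = g(6) + g(5) = 8 + 5 = 13
g(8) = g(7) + g(6) = 13 + 8 = 21
g(9) = g(8) + g(7) = 21 + 13 = 34
g(10) = g(9) + g(8) = 34 + 21 = 55
g(11) = g(10) + g(9) = 55 + 34 = 89
g(12) = g(11) + g(10) = 89 + 55 = 144
g(13) = g(12) + g(11) = 144 + 89 = 233
g(14) = g(13) + g(12) = 233 + 144 = 377
g(15) = g(14) + g(13) = 377 + 233 = 610
g(16) = g(15) + g(14) = 610 + 377 = 987
g(17) = g(16) + g(15) = 987 + 610 = 1597
g(18) = g(17) + g(16) = 1597 + 987 = 2584
g(19) = g(18) + g(17) = 2584 + 1597 = 4181
g(20) = g(19) + g(18) = 4181 + 2584 = 6765
g(21) = g(20) + g(19) = 6765 + 4181 = 10946
g(22) = g(21) + g(20) = 10946 + 6765 = 17711
g(23) = g(22) + g(21) = 17711 + 10946 = 28657
g(24) = g(23) + g(22) = 28657 + 17711 = 46368
g(25) = g(24) + g(23) = 46368 + 28657 = 75025

75025


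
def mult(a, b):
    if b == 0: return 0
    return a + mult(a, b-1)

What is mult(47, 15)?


mult(47, 15) = 47 + mult(47, 14)
mult(47, 14) = 47 + mult(47, 13)
mult(47, 13) = 47 + mult(47, 12)
mult(47, 12) = 47 + mult(47, 11)
mult(47, 11) = 47 + mult(47, 10)
mult(47, 10) = 47 + mult(47, 9)
mult(47, 9) = 47 + mult(47, 8)
mult(47, 8) = 47 + mult(47, 7)
mult(47, 7) = 47 + mult(47, 6)
mult(47, 6) = 47 + mult(47, 5)
mult(47, 5) = 47 + mult(47, 4)
mult(47, 4) = 47 + mult(47, 3)
mult(47, 3) = 47 + mult(47, 2)
mult(47, 2) = 47 + mult(47, 1)
mult(47, 1) = 47 + mult(47, 0)
mult(47, 0) = 0  (base case)
Total: 47 + 47 + 47 + 47 + 47 + 47 + 47 + 47 + 47 + 47 + 47 + 47 + 47 + 47 + 47 + 0 = 705

705


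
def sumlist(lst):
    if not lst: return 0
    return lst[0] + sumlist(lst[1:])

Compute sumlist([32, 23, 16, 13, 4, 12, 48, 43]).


sumlist([32, 23, 16, 13, 4, 12, 48, 43]) = 32 + sumlist([23, 16, 13, 4, 12, 48, 43])
sumlist([23, 16, 13, 4, 12, 48, 43]) = 23 + sumlist([16, 13, 4, 12, 48, 43])
sumlist([16, 13, 4, 12, 48, 43]) = 16 + sumlist([13, 4, 12, 48, 43])
sumlist([13, 4, 12, 48, 43]) = 13 + sumlist([4, 12, 48, 43])
sumlist([4, 12, 48, 43]) = 4 + sumlist([12, 48, 43])
sumlist([12, 48, 43]) = 12 + sumlist([48, 43])
sumlist([48, 43]) = 48 + sumlist([43])
sumlist([43]) = 43 + sumlist([])
sumlist([]) = 0  (base case)
Total: 32 + 23 + 16 + 13 + 4 + 12 + 48 + 43 + 0 = 191

191


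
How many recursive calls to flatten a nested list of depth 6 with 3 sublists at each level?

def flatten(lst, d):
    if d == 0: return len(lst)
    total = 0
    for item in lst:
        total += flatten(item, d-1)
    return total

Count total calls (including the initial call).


At depth 0 (root): 1 call
At depth 1: each of 1 parents calls flatten on 3 children = 3 calls
At depth 2: each of 3 parents calls flatten on 3 children = 9 calls
At depth 3: each of 9 parents calls flatten on 3 children = 27 calls
At depth 4: each of 27 parents calls flatten on 3 children = 81 calls
At depth 5: each of 81 parents calls flatten on 3 children = 243 calls
At depth 6: each of 243 parents calls flatten on 3 children = 729 calls
Total: 1 + 3 + 9 + 27 + 81 + 243 + 729 = 1093

1093


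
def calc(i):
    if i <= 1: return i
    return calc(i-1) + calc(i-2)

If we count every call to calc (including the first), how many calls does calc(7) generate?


Let C(n) = total calls for calc(n)
C(0) = 1, C(1) = 1
C(2) = 1 + C(1) + C(0) = 1 + 1 + 1 = 3
C(3) = 1 + C(2) + C(1) = 1 + 3 + 1 = 5
C(4) = 1 + C(3) + C(2) = 1 + 5 + 3 = 9
C(5) = 1 + C(4) + C(3) = 1 + 9 + 5 = 15
C(6) = 1 + C(5) + C(4) = 1 + 15 + 9 = 25
C(7) = 1 + C(6) + C(5) = 1 + 25 + 15 = 41

41


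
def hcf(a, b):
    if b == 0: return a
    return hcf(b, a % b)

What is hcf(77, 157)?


hcf(77, 157) = hcf(157, 77)
hcf(157, 77) = hcf(77, 3)
hcf(77, 3) = hcf(3, 2)
hcf(3, 2) = hcf(2, 1)
hcf(2, 1) = hcf(1, 0)
hcf(1, 0) = 1  (base case)

1


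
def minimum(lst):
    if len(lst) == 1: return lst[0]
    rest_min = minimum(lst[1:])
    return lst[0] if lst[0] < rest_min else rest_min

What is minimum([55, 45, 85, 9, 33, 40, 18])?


minimum([55, 45, 85, 9, 33, 40, 18]): compare 55 with minimum([45, 85, 9, 33, 40, 18])
minimum([45, 85, 9, 33, 40, 18]): compare 45 with minimum([85, 9, 33, 40, 18])
minimum([85, 9, 33, 40, 18]): compare 85 with minimum([9, 33, 40, 18])
minimum([9, 33, 40, 18]): compare 9 with minimum([33, 40, 18])
minimum([33, 40, 18]): compare 33 with minimum([40, 18])
minimum([40, 18]): compare 40 with minimum([18])
minimum([18]) = 18  (base case)
Compare 40 with 18 -> 18
Compare 33 with 18 -> 18
Compare 9 with 18 -> 9
Compare 85 with 9 -> 9
Compare 45 with 9 -> 9
Compare 55 with 9 -> 9

9


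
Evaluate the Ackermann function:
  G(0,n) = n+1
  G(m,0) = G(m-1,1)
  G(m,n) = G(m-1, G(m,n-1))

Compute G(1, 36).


G(1, 36) = G(0, G(1, 35))
  G(1, 35) = G(0, G(1, 34))
    G(1, 34) = G(0, G(1, 33))
      G(1, 33) = G(0, G(1, 32))
        G(1, 32) = G(0, G(1, 31))
          G(1, 31) = G(0, G(1, 30))
          G(1, 30) = G(0, G(1, 29))
          G(1, 29) = G(0, G(1, 28))
          G(1, 28) = G(0, G(1, 27))
          G(1, 27) = G(0, G(1, 26))
          G(1, 26) = G(0, G(1, 25))
          G(1, 25) = G(0, G(1, 24))
          G(1, 24) = G(0, G(1, 23))
          G(1, 23) = G(0, G(1, 22))
          G(1, 22) = G(0, G(1, 21))
          G(1, 21) = G(0, G(1, 20))
          G(1, 20) = G(0, G(1, 19))
          G(1, 19) = G(0, G(1, 18))
          G(1, 18) = G(0, G(1, 17))
          G(1, 17) = G(0, G(1, 16))
          G(1, 16) = G(0, G(1, 15))
          G(1, 15) = G(0, G(1, 14))
          G(1, 14) = G(0, G(1, 13))
          G(1, 13) = G(0, G(1, 12))
          G(1, 12) = G(0, G(1, 11))
... (trace truncated)
Result: G(1, 36) = 38

38


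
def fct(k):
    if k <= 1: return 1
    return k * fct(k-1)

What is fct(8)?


fct(8)
= 8 * fct(7)
= 8 * 7 * fct(6)
= 8 * 7 * 6 * fct(5)
= 8 * 7 * 6 * 5 * fct(4)
= 8 * 7 * 6 * 5 * 4 * fct(3)
= 8 * 7 * 6 * 5 * 4 * 3 * fct(2)
= 8 * 7 * 6 * 5 * 4 * 3 * 2 * fct(1)
= 8 * 7 * 6 * 5 * 4 * 3 * 2 * 1
= 40320

40320


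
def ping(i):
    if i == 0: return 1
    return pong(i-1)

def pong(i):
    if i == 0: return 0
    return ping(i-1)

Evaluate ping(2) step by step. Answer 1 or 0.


ping(2) = pong(1)
pong(1) = ping(0)
ping(0) = 1  (base case)
Result: 1

1


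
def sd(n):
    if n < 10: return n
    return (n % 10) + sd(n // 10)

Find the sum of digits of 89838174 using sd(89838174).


sd(89838174) = 4 + sd(8983817)
sd(8983817) = 7 + sd(898381)
sd(898381) = 1 + sd(89838)
sd(89838) = 8 + sd(8983)
sd(8983) = 3 + sd(898)
sd(898) = 8 + sd(89)
sd(89) = 9 + sd(8)
sd(8) = 8  (base case)
Total: 4 + 7 + 1 + 8 + 3 + 8 + 9 + 8 = 48

48


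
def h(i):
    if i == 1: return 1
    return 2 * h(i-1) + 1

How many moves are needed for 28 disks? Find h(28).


h(28) = 2 * h(27) + 1
h(27) = 2 * h(26) + 1
h(26) = 2 * h(25) + 1
h(25) = 2 * h(24) + 1
h(24) = 2 * h(23) + 1
h(23) = 2 * h(22) + 1
h(22) = 2 * h(21) + 1
h(21) = 2 * h(20) + 1
h(20) = 2 * h(19) + 1
h(19) = 2 * h(18) + 1
h(18) = 2 * h(17) + 1
h(17) = 2 * h(16) + 1
h(16) = 2 * h(15) + 1
h(15) = 2 * h(14) + 1
h(14) = 2 * h(13) + 1
h(13) = 2 * h(12) + 1
h(12) = 2 * h(11) + 1
h(11) = 2 * h(10) + 1
h(10) = 2 * h(9) + 1
h(9) = 2 * h(8) + 1
h(8) = 2 * h(7) + 1
h(7) = 2 * h(6) + 1
h(6) = 2 * h(5) + 1
h(5) = 2 * h(4) + 1
h(4) = 2 * h(3) + 1
h(3) = 2 * h(2) + 1
h(2) = 2 * h(1) + 1
h(1) = 1  (base case)
h(2) = 2 * 1 + 1 = 3
h(3) = 2 * 3 + 1 = 7
h(4) = 2 * 7 + 1 = 15
h(5) = 2 * 15 + 1 = 31
h(6) = 2 * 31 + 1 = 63
h(7) = 2 * 63 + 1 = 127
h(8) = 2 * 127 + 1 = 255
h(9) = 2 * 255 + 1 = 511
h(10) = 2 * 511 + 1 = 1023
h(11) = 2 * 1023 + 1 = 2047
h(12) = 2 * 2047 + 1 = 4095
h(13) = 2 * 4095 + 1 = 8191
h(14) = 2 * 8191 + 1 = 16383
h(15) = 2 * 16383 + 1 = 32767
h(16) = 2 * 32767 + 1 = 65535
h(17) = 2 * 65535 + 1 = 131071
h(18) = 2 * 131071 + 1 = 262143
h(19) = 2 * 262143 + 1 = 524287
h(20) = 2 * 524287 + 1 = 1048575
h(21) = 2 * 1048575 + 1 = 2097151
h(22) = 2 * 2097151 + 1 = 4194303
h(23) = 2 * 4194303 + 1 = 8388607
h(24) = 2 * 8388607 + 1 = 16777215
h(25) = 2 * 16777215 + 1 = 33554431
h(26) = 2 * 33554431 + 1 = 67108863
h(27) = 2 * 67108863 + 1 = 134217727
h(28) = 2 * 134217727 + 1 = 268435455

268435455


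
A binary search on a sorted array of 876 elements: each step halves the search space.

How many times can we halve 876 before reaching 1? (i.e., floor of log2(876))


876 / 2 = 438
438 / 2 = 219
219 / 2 = 109
109 / 2 = 54
54 / 2 = 27
27 / 2 = 13
13 / 2 = 6
6 / 2 = 3
3 / 2 = 1
Reached 1 after 9 halvings

9


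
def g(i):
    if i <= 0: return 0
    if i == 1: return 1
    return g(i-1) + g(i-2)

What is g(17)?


Computing g(17) bottom-up:
g(0) = 0
g(1) = 1
g(2) = g(1) + g(0) = 1 + 0 = 1
g(3) = g(2) + g(1) = 1 + 1 = 2
g(4) = g(3) + g(2) = 2 + 1 = 3
g(5) = g(4) + g(3) = 3 + 2 = 5
g(6) = g(5) + g(4) = 5 + 3 = 8
g(7) = g(6) + g(5) = 8 + 5 = 13
g(8) = g(7) + g(6) = 13 + 8 = 21
g(9) = g(8) + g(7) = 21 + 13 = 34
g(10) = g(9) + g(8) = 34 + 21 = 55
g(11) = g(10) + g(9) = 55 + 34 = 89
g(12) = g(11) + g(10) = 89 + 55 = 144
g(13) = g(12) + g(11) = 144 + 89 = 233
g(14) = g(13) + g(12) = 233 + 144 = 377
g(15) = g(14) + g(13) = 377 + 233 = 610
g(16) = g(15) + g(14) = 610 + 377 = 987
g(17) = g(16) + g(15) = 987 + 610 = 1597

1597


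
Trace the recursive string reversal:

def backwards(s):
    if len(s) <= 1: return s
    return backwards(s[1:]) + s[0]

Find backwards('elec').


backwards('elec') = backwards('lec') + 'e'
backwards('lec') = backwards('ec') + 'l'
backwards('ec') = backwards('c') + 'e'
backwards('c') = 'c'  (base case)
Concatenating: 'c' + 'e' + 'l' + 'e' = 'cele'

cele


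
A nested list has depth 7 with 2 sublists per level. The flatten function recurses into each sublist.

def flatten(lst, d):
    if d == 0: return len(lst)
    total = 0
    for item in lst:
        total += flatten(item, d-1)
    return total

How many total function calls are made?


At depth 0 (root): 1 call
At depth 1: each of 1 parents calls flatten on 2 children = 2 calls
At depth 2: each of 2 parents calls flatten on 2 children = 4 calls
At depth 3: each of 4 parents calls flatten on 2 children = 8 calls
At depth 4: each of 8 parents calls flatten on 2 children = 16 calls
At depth 5: each of 16 parents calls flatten on 2 children = 32 calls
At depth 6: each of 32 parents calls flatten on 2 children = 64 calls
At depth 7: each of 64 parents calls flatten on 2 children = 128 calls
Total: 1 + 2 + 4 + 8 + 16 + 32 + 64 + 128 = 255

255


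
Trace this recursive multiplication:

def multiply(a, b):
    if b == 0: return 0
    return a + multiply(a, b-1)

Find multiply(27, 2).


multiply(27, 2) = 27 + multiply(27, 1)
multiply(27, 1) = 27 + multiply(27, 0)
multiply(27, 0) = 0  (base case)
Total: 27 + 27 + 0 = 54

54


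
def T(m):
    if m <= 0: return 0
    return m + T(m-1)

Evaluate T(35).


T(35)
= 35 + 34 + 33 + 32 + 31 + 30 + 29 + 28 + 27 + 26 + 25 + 24 + 23 + 22 + 21 + 20 + 19 + 18 + 17 + 16 + 15 + 14 + 13 + 12 + 11 + 10 + 9 + 8 + 7 + 6 + 5 + 4 + 3 + 2 + 1 + T(0)
= 35 + 34 + 33 + 32 + 31 + 30 + 29 + 28 + 27 + 26 + 25 + 24 + 23 + 22 + 21 + 20 + 19 + 18 + 17 + 16 + 15 + 14 + 13 + 12 + 11 + 10 + 9 + 8 + 7 + 6 + 5 + 4 + 3 + 2 + 1 + 0
= 630

630


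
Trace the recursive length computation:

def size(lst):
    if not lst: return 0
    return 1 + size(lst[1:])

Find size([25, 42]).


size([25, 42]) = 1 + size([42])
size([42]) = 1 + size([])
size([]) = 0  (base case)
Unwinding: 1 + 1 + 0 = 2

2


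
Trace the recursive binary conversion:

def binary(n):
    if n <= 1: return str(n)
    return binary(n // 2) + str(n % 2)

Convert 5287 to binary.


binary(5287) = binary(2643) + '1'
binary(2643) = binary(1321) + '1'
binary(1321) = binary(660) + '1'
binary(660) = binary(330) + '0'
binary(330) = binary(165) + '0'
binary(165) = binary(82) + '1'
binary(82) = binary(41) + '0'
binary(41) = binary(20) + '1'
binary(20) = binary(10) + '0'
binary(10) = binary(5) + '0'
binary(5) = binary(2) + '1'
binary(2) = binary(1) + '0'
binary(1) = '1'  (base case)
Concatenating: '1' + '0' + '1' + '0' + '0' + '1' + '0' + '1' + '0' + '0' + '1' + '1' + '1' = '1010010100111'

1010010100111


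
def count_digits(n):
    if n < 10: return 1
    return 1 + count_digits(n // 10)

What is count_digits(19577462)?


count_digits(19577462) = 1 + count_digits(1957746)
count_digits(1957746) = 1 + count_digits(195774)
count_digits(195774) = 1 + count_digits(19577)
count_digits(19577) = 1 + count_digits(1957)
count_digits(1957) = 1 + count_digits(195)
count_digits(195) = 1 + count_digits(19)
count_digits(19) = 1 + count_digits(1)
count_digits(1) = 1  (base case: 1 < 10)
Unwinding: 1 + 1 + 1 + 1 + 1 + 1 + 1 + 1 = 8

8


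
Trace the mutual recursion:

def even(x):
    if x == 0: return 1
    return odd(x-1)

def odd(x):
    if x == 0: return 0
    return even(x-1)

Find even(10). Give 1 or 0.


even(10) = odd(9)
odd(9) = even(8)
even(8) = odd(7)
odd(7) = even(6)
even(6) = odd(5)
odd(5) = even(4)
even(4) = odd(3)
odd(3) = even(2)
even(2) = odd(1)
odd(1) = even(0)
even(0) = 1  (base case)
Result: 1

1


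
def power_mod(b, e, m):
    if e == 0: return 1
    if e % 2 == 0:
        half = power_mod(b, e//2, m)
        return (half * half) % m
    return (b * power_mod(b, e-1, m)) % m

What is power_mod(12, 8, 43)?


power_mod(12, 8, 43): e is even, compute power_mod(12, 4, 43)
  power_mod(12, 4, 43): e is even, compute power_mod(12, 2, 43)
    power_mod(12, 2, 43): e is even, compute power_mod(12, 1, 43)
      power_mod(12, 1, 43): e is odd, compute power_mod(12, 0, 43)
        power_mod(12, 0, 43) = 1
      (12 * 1) % 43 = 12
    half=12, (12*12) % 43 = 15
  half=15, (15*15) % 43 = 10
half=10, (10*10) % 43 = 14

14


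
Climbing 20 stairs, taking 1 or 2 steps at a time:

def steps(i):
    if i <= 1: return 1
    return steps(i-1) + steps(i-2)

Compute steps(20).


Building up from base cases:
steps(0) = 1
steps(1) = 1
steps(2) = steps(1) + steps(0) = 1 + 1 = 2
steps(3) = steps(2) + steps(1) = 2 + 1 = 3
steps(4) = steps(3) + steps(2) = 3 + 2 = 5
steps(5) = steps(4) + steps(3) = 5 + 3 = 8
steps(6) = steps(5) + steps(4) = 8 + 5 = 13
steps(7) = steps(6) + steps(5) = 13 + 8 = 21
steps(8) = steps(7) + steps(6) = 21 + 13 = 34
steps(9) = steps(8) + steps(7) = 34 + 21 = 55
steps(10) = steps(9) + steps(8) = 55 + 34 = 89
steps(11) = steps(10) + steps(9) = 89 + 55 = 144
steps(12) = steps(11) + steps(10) = 144 + 89 = 233
steps(13) = steps(12) + steps(11) = 233 + 144 = 377
steps(14) = steps(13) + steps(12) = 377 + 233 = 610
steps(15) = steps(14) + steps(13) = 610 + 377 = 987
steps(16) = steps(15) + steps(14) = 987 + 610 = 1597
steps(17) = steps(16) + steps(15) = 1597 + 987 = 2584
steps(18) = steps(17) + steps(16) = 2584 + 1597 = 4181
steps(19) = steps(18) + steps(17) = 4181 + 2584 = 6765
steps(20) = steps(19) + steps(18) = 6765 + 4181 = 10946

10946
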